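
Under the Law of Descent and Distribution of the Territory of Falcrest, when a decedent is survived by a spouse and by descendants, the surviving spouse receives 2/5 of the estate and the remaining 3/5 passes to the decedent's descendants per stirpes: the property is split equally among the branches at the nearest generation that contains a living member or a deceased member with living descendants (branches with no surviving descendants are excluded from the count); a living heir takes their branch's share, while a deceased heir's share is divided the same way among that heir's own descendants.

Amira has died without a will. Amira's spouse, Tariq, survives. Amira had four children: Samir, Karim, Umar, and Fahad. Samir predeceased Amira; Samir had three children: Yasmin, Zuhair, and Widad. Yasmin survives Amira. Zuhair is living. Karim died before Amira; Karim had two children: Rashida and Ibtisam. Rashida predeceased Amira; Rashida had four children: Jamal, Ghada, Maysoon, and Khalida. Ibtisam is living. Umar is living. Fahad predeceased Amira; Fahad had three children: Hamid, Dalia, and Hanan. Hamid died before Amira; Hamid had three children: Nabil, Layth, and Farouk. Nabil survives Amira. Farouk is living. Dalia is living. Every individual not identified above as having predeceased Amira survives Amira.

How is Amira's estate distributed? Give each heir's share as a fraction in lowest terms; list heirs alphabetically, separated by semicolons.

Tariq, as surviving spouse, takes 2/5.
The remaining 3/5 passes to Amira's descendants per stirpes.
The 3/5 is divided into 4 equal shares of 3/20 among Samir, Karim, Umar, Fahad.
Samir predeceased; the 3/20 allotted to Samir's branch passes to Samir's issue by representation.
The 3/20 is divided into 3 equal shares of 1/20 among Yasmin, Zuhair, Widad.
Yasmin is living and takes 1/20.
Zuhair is living and takes 1/20.
Widad is living and takes 1/20.
Karim predeceased; the 3/20 allotted to Karim's branch passes to Karim's issue by representation.
The 3/20 is divided into 2 equal shares of 3/40 among Rashida, Ibtisam.
Rashida predeceased; the 3/40 allotted to Rashida's branch passes to Rashida's issue by representation.
The 3/40 is divided into 4 equal shares of 3/160 among Jamal, Ghada, Maysoon, Khalida.
Jamal is living and takes 3/160.
Ghada is living and takes 3/160.
Maysoon is living and takes 3/160.
Khalida is living and takes 3/160.
Ibtisam is living and takes 3/40.
Umar is living and takes 3/20.
Fahad predeceased; the 3/20 allotted to Fahad's branch passes to Fahad's issue by representation.
The 3/20 is divided into 3 equal shares of 1/20 among Hamid, Dalia, Hanan.
Hamid predeceased; the 1/20 allotted to Hamid's branch passes to Hamid's issue by representation.
The 1/20 is divided into 3 equal shares of 1/60 among Nabil, Layth, Farouk.
Nabil is living and takes 1/60.
Layth is living and takes 1/60.
Farouk is living and takes 1/60.
Dalia is living and takes 1/20.
Hanan is living and takes 1/20.

Dalia 1/20; Farouk 1/60; Ghada 3/160; Hanan 1/20; Ibtisam 3/40; Jamal 3/160; Khalida 3/160; Layth 1/60; Maysoon 3/160; Nabil 1/60; Tariq 2/5; Umar 3/20; Widad 1/20; Yasmin 1/20; Zuhair 1/20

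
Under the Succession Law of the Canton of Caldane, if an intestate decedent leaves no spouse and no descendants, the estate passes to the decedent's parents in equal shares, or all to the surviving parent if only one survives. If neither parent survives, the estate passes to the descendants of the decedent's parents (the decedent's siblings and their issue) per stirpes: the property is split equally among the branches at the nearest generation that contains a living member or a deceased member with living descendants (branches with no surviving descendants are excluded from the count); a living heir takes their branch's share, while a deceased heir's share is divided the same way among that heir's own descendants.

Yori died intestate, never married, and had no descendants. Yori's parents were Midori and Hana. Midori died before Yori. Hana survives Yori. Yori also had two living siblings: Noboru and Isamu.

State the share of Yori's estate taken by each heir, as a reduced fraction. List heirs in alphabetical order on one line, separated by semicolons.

Only one parent, Hana, survives, so Hana takes the entire estate. The siblings take nothing because a surviving parent has priority.

Hana 1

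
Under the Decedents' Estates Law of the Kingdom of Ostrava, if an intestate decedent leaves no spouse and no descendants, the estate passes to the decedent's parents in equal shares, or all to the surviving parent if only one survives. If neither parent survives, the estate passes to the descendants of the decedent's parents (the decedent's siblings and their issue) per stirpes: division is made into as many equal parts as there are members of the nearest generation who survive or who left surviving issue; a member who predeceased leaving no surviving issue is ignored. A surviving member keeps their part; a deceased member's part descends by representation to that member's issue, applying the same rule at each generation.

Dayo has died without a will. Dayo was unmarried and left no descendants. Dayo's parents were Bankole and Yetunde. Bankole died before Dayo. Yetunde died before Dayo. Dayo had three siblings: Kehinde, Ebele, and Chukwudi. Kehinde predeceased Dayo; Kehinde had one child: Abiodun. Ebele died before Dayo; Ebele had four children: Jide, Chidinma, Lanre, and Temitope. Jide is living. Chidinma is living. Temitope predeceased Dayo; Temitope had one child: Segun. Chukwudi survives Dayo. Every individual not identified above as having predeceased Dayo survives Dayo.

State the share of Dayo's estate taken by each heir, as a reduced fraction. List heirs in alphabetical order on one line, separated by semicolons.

Abiodun 1/3; Chidinma 1/12; Chukwudi 1/3; Jide 1/12; Lanre 1/12; Segun 1/12

Neither parent survives and there are no descendants, so the estate passes to Dayo's siblings and their issue per stirpes.
The estate is divided into 3 equal shares of 1/3 among Kehinde, Ebele, Chukwudi.
Kehinde predeceased; the 1/3 allotted to Kehinde's branch passes to Kehinde's issue by representation.
Abiodun is the sole taker at this level and receives the full 1/3.
Ebele predeceased; the 1/3 allotted to Ebele's branch passes to Ebele's issue by representation.
The 1/3 is divided into 4 equal shares of 1/12 among Jide, Chidinma, Lanre, Temitope.
Jide is living and takes 1/12.
Chidinma is living and takes 1/12.
Lanre is living and takes 1/12.
Temitope predeceased; the 1/12 allotted to Temitope's branch passes to Temitope's issue by representation.
Segun is the sole taker at this level and receives the full 1/12.
Chukwudi is living and takes 1/3.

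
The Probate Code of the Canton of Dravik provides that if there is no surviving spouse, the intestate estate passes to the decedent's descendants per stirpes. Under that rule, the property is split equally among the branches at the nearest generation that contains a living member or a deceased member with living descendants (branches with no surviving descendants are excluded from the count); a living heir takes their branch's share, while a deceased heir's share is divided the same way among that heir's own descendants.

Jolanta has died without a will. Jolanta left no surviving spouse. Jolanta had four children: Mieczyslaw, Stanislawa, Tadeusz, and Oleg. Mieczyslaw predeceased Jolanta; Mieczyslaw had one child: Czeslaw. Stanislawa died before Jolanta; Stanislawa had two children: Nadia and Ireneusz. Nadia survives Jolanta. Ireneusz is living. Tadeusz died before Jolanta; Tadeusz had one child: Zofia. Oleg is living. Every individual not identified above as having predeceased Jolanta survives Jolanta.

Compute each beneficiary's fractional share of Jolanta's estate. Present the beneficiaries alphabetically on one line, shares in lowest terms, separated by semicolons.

Czeslaw 1/4; Ireneusz 1/8; Nadia 1/8; Oleg 1/4; Zofia 1/4

There is no surviving spouse, so the entire estate passes to Jolanta's descendants per stirpes.
The estate is divided into 4 equal shares of 1/4 among Mieczyslaw, Stanislawa, Tadeusz, Oleg.
Mieczyslaw predeceased; the 1/4 allotted to Mieczyslaw's branch passes to Mieczyslaw's issue by representation.
Czeslaw is the sole taker at this level and receives the full 1/4.
Stanislawa predeceased; the 1/4 allotted to Stanislawa's branch passes to Stanislawa's issue by representation.
The 1/4 is divided into 2 equal shares of 1/8 among Nadia, Ireneusz.
Nadia is living and takes 1/8.
Ireneusz is living and takes 1/8.
Tadeusz predeceased; the 1/4 allotted to Tadeusz's branch passes to Tadeusz's issue by representation.
Zofia is the sole taker at this level and receives the full 1/4.
Oleg is living and takes 1/4.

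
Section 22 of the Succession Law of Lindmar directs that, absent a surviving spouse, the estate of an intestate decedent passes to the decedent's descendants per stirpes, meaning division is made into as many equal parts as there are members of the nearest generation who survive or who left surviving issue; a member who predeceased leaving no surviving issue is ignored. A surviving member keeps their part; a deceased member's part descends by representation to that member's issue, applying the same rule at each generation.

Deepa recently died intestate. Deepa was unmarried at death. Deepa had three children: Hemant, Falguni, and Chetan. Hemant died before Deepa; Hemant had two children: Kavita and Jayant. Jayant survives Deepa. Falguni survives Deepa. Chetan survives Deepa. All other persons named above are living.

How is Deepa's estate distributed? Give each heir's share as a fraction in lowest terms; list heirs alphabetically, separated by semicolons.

Chetan 1/3; Falguni 1/3; Jayant 1/6; Kavita 1/6

There is no surviving spouse, so the entire estate passes to Deepa's descendants per stirpes.
The estate is divided into 3 equal shares of 1/3 among Hemant, Falguni, Chetan.
Hemant predeceased; the 1/3 allotted to Hemant's branch passes to Hemant's issue by representation.
The 1/3 is divided into 2 equal shares of 1/6 among Kavita, Jayant.
Kavita is living and takes 1/6.
Jayant is living and takes 1/6.
Falguni is living and takes 1/3.
Chetan is living and takes 1/3.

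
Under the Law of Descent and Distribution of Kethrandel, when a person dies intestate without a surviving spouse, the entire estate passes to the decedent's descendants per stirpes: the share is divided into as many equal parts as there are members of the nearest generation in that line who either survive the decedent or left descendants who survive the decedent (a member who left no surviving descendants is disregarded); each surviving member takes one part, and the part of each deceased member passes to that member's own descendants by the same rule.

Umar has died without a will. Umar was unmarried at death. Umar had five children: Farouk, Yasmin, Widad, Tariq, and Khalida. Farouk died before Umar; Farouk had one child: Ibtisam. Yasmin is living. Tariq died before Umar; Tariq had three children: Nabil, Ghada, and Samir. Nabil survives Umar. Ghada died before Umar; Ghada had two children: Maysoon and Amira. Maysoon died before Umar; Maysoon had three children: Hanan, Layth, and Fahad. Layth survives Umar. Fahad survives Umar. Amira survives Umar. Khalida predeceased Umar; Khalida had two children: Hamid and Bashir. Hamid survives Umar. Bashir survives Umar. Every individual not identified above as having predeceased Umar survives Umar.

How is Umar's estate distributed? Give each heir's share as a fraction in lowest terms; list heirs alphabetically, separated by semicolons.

Amira 1/30; Bashir 1/10; Fahad 1/90; Hamid 1/10; Hanan 1/90; Ibtisam 1/5; Layth 1/90; Nabil 1/15; Samir 1/15; Widad 1/5; Yasmin 1/5

There is no surviving spouse, so the entire estate passes to Umar's descendants per stirpes.
The estate is divided into 5 equal shares of 1/5 among Farouk, Yasmin, Widad, Tariq, Khalida.
Farouk predeceased; the 1/5 allotted to Farouk's branch passes to Farouk's issue by representation.
Ibtisam is the sole taker at this level and receives the full 1/5.
Yasmin is living and takes 1/5.
Widad is living and takes 1/5.
Tariq predeceased; the 1/5 allotted to Tariq's branch passes to Tariq's issue by representation.
The 1/5 is divided into 3 equal shares of 1/15 among Nabil, Ghada, Samir.
Nabil is living and takes 1/15.
Ghada predeceased; the 1/15 allotted to Ghada's branch passes to Ghada's issue by representation.
The 1/15 is divided into 2 equal shares of 1/30 among Maysoon, Amira.
Maysoon predeceased; the 1/30 allotted to Maysoon's branch passes to Maysoon's issue by representation.
The 1/30 is divided into 3 equal shares of 1/90 among Hanan, Layth, Fahad.
Hanan is living and takes 1/90.
Layth is living and takes 1/90.
Fahad is living and takes 1/90.
Amira is living and takes 1/30.
Samir is living and takes 1/15.
Khalida predeceased; the 1/5 allotted to Khalida's branch passes to Khalida's issue by representation.
The 1/5 is divided into 2 equal shares of 1/10 among Hamid, Bashir.
Hamid is living and takes 1/10.
Bashir is living and takes 1/10.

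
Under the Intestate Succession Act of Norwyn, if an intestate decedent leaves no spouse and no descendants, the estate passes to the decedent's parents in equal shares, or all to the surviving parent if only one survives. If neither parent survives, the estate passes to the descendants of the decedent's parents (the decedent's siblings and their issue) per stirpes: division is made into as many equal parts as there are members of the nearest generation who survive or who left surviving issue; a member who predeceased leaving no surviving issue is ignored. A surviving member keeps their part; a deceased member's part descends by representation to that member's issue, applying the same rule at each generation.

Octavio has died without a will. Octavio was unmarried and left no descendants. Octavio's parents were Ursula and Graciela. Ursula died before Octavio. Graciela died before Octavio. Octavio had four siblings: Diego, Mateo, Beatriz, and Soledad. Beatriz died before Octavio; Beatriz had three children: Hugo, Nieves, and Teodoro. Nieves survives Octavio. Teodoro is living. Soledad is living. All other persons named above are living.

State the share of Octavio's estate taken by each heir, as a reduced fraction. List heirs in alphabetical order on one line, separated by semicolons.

Diego 1/4; Hugo 1/12; Mateo 1/4; Nieves 1/12; Soledad 1/4; Teodoro 1/12

Neither parent survives and there are no descendants, so the estate passes to Octavio's siblings and their issue per stirpes.
The estate is divided into 4 equal shares of 1/4 among Diego, Mateo, Beatriz, Soledad.
Diego is living and takes 1/4.
Mateo is living and takes 1/4.
Beatriz predeceased; the 1/4 allotted to Beatriz's branch passes to Beatriz's issue by representation.
The 1/4 is divided into 3 equal shares of 1/12 among Hugo, Nieves, Teodoro.
Hugo is living and takes 1/12.
Nieves is living and takes 1/12.
Teodoro is living and takes 1/12.
Soledad is living and takes 1/4.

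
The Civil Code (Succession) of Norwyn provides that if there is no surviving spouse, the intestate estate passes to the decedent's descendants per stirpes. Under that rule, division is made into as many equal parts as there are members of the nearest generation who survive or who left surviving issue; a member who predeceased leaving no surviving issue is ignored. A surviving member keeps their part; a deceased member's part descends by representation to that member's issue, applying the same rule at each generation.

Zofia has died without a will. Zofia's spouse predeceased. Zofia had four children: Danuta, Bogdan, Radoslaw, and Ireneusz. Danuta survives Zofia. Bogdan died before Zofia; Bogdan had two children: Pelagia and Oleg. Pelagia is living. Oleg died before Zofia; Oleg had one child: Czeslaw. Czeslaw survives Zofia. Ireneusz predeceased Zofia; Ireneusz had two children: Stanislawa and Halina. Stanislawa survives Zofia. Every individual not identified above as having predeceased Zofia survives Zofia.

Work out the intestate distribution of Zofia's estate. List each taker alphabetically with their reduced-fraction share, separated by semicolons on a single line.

Czeslaw 1/8; Danuta 1/4; Halina 1/8; Pelagia 1/8; Radoslaw 1/4; Stanislawa 1/8

There is no surviving spouse, so the entire estate passes to Zofia's descendants per stirpes.
The estate is divided into 4 equal shares of 1/4 among Danuta, Bogdan, Radoslaw, Ireneusz.
Danuta is living and takes 1/4.
Bogdan predeceased; the 1/4 allotted to Bogdan's branch passes to Bogdan's issue by representation.
The 1/4 is divided into 2 equal shares of 1/8 among Pelagia, Oleg.
Pelagia is living and takes 1/8.
Oleg predeceased; the 1/8 allotted to Oleg's branch passes to Oleg's issue by representation.
Czeslaw is the sole taker at this level and receives the full 1/8.
Radoslaw is living and takes 1/4.
Ireneusz predeceased; the 1/4 allotted to Ireneusz's branch passes to Ireneusz's issue by representation.
The 1/4 is divided into 2 equal shares of 1/8 among Stanislawa, Halina.
Stanislawa is living and takes 1/8.
Halina is living and takes 1/8.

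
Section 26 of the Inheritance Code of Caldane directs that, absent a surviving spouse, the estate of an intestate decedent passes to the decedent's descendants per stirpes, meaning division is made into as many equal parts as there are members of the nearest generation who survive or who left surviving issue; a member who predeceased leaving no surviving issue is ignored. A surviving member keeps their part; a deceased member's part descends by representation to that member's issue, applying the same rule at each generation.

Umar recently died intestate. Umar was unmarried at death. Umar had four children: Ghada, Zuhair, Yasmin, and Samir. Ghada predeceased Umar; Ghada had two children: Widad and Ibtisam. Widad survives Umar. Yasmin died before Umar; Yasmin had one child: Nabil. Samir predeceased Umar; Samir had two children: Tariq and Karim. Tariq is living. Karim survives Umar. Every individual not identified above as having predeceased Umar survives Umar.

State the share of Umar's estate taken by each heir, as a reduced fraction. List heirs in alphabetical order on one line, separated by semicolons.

Ibtisam 1/8; Karim 1/8; Nabil 1/4; Tariq 1/8; Widad 1/8; Zuhair 1/4

There is no surviving spouse, so the entire estate passes to Umar's descendants per stirpes.
The estate is divided into 4 equal shares of 1/4 among Ghada, Zuhair, Yasmin, Samir.
Ghada predeceased; the 1/4 allotted to Ghada's branch passes to Ghada's issue by representation.
The 1/4 is divided into 2 equal shares of 1/8 among Widad, Ibtisam.
Widad is living and takes 1/8.
Ibtisam is living and takes 1/8.
Zuhair is living and takes 1/4.
Yasmin predeceased; the 1/4 allotted to Yasmin's branch passes to Yasmin's issue by representation.
Nabil is the sole taker at this level and receives the full 1/4.
Samir predeceased; the 1/4 allotted to Samir's branch passes to Samir's issue by representation.
The 1/4 is divided into 2 equal shares of 1/8 among Tariq, Karim.
Tariq is living and takes 1/8.
Karim is living and takes 1/8.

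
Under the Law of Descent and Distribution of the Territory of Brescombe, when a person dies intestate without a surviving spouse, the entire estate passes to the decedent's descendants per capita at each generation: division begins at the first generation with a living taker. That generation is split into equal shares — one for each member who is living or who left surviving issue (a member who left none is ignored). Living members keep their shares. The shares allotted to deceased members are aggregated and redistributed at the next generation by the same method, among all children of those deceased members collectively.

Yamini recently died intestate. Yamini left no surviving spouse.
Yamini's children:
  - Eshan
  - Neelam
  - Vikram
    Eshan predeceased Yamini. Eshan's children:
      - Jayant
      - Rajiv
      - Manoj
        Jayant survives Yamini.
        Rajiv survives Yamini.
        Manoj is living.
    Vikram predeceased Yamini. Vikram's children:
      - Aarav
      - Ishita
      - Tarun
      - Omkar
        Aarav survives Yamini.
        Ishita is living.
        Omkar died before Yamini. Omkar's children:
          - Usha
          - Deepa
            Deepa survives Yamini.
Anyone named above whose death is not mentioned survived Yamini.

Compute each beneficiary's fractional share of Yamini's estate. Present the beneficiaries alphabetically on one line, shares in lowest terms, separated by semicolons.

Aarav 2/21; Deepa 1/21; Ishita 2/21; Jayant 2/21; Manoj 2/21; Neelam 1/3; Rajiv 2/21; Tarun 2/21; Usha 1/21

There is no surviving spouse, so the entire estate passes to Yamini's descendants per capita at each generation.
At generation 1 (Eshan, Neelam, Vikram) there are 3 shares of (1)/3 = 1/3 each.
Living: Neelam — each takes 1/3.
Deceased: Eshan and Vikram. Their combined 2/3 is pooled and carried to generation 2.
At generation 2 (Jayant, Rajiv, Manoj, Aarav, Ishita, Tarun, Omkar) there are 7 shares of (2/3)/7 = 2/21 each.
Living: Jayant, Rajiv, Manoj, Aarav, Ishita, and Tarun — each takes 2/21.
Deceased: Omkar. That 2/21 share is carried to generation 3.
At generation 3 (Usha, Deepa) there are 2 shares of (2/21)/2 = 1/21 each.
Living: Usha and Deepa — each takes 1/21.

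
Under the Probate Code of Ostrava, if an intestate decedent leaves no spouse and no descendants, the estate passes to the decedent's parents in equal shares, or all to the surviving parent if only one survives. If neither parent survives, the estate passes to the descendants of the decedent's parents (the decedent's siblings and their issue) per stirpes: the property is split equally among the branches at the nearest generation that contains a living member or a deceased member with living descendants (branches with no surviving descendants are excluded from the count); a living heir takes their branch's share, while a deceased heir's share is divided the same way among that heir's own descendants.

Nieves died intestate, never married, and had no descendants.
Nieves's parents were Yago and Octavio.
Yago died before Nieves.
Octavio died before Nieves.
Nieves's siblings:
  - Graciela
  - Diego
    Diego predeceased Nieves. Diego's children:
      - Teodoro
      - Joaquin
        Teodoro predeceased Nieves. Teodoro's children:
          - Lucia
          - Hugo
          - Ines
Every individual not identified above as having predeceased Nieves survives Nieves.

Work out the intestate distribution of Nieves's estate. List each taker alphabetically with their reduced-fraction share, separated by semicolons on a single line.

Neither parent survives and there are no descendants, so the estate passes to Nieves's siblings and their issue per stirpes.
The estate is divided into 2 equal shares of 1/2 among Graciela, Diego.
Graciela is living and takes 1/2.
Diego predeceased; the 1/2 allotted to Diego's branch passes to Diego's issue by representation.
The 1/2 is divided into 2 equal shares of 1/4 among Teodoro, Joaquin.
Teodoro predeceased; the 1/4 allotted to Teodoro's branch passes to Teodoro's issue by representation.
The 1/4 is divided into 3 equal shares of 1/12 among Lucia, Hugo, Ines.
Lucia is living and takes 1/12.
Hugo is living and takes 1/12.
Ines is living and takes 1/12.
Joaquin is living and takes 1/4.

Graciela 1/2; Hugo 1/12; Ines 1/12; Joaquin 1/4; Lucia 1/12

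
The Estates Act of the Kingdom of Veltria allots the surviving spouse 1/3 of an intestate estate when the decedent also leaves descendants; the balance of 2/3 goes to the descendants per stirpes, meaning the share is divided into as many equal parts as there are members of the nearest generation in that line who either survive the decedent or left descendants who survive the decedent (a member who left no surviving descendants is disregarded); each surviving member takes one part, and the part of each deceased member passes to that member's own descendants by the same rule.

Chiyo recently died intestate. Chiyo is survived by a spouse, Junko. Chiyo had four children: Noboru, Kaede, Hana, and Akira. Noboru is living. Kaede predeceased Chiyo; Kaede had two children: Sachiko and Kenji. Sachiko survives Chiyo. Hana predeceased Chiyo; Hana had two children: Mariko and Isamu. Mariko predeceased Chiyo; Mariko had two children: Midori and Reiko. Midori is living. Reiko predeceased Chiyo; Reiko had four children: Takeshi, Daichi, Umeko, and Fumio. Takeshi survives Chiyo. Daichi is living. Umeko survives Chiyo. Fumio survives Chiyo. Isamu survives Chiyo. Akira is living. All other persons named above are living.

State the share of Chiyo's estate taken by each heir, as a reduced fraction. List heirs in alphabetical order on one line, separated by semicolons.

Junko, as surviving spouse, takes 1/3.
The remaining 2/3 passes to Chiyo's descendants per stirpes.
The 2/3 is divided into 4 equal shares of 1/6 among Noboru, Kaede, Hana, Akira.
Noboru is living and takes 1/6.
Kaede predeceased; the 1/6 allotted to Kaede's branch passes to Kaede's issue by representation.
The 1/6 is divided into 2 equal shares of 1/12 among Sachiko, Kenji.
Sachiko is living and takes 1/12.
Kenji is living and takes 1/12.
Hana predeceased; the 1/6 allotted to Hana's branch passes to Hana's issue by representation.
The 1/6 is divided into 2 equal shares of 1/12 among Mariko, Isamu.
Mariko predeceased; the 1/12 allotted to Mariko's branch passes to Mariko's issue by representation.
The 1/12 is divided into 2 equal shares of 1/24 among Midori, Reiko.
Midori is living and takes 1/24.
Reiko predeceased; the 1/24 allotted to Reiko's branch passes to Reiko's issue by representation.
The 1/24 is divided into 4 equal shares of 1/96 among Takeshi, Daichi, Umeko, Fumio.
Takeshi is living and takes 1/96.
Daichi is living and takes 1/96.
Umeko is living and takes 1/96.
Fumio is living and takes 1/96.
Isamu is living and takes 1/12.
Akira is living and takes 1/6.

Akira 1/6; Daichi 1/96; Fumio 1/96; Isamu 1/12; Junko 1/3; Kenji 1/12; Midori 1/24; Noboru 1/6; Sachiko 1/12; Takeshi 1/96; Umeko 1/96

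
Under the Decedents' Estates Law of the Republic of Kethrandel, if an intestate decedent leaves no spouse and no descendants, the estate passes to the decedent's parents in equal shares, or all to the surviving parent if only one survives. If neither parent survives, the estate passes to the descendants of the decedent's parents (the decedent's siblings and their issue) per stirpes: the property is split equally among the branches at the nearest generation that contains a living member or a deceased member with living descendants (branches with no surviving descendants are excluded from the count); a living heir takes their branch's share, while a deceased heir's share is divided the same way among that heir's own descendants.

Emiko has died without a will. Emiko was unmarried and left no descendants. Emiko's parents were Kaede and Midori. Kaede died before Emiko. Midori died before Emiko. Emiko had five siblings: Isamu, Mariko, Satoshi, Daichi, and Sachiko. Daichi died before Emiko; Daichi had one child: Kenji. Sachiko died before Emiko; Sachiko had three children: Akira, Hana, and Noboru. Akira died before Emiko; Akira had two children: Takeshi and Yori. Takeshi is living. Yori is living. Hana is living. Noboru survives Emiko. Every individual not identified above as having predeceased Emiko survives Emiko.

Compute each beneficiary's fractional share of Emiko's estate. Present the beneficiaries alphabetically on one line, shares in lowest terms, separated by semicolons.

Neither parent survives and there are no descendants, so the estate passes to Emiko's siblings and their issue per stirpes.
The estate is divided into 5 equal shares of 1/5 among Isamu, Mariko, Satoshi, Daichi, Sachiko.
Isamu is living and takes 1/5.
Mariko is living and takes 1/5.
Satoshi is living and takes 1/5.
Daichi predeceased; the 1/5 allotted to Daichi's branch passes to Daichi's issue by representation.
Kenji is the sole taker at this level and receives the full 1/5.
Sachiko predeceased; the 1/5 allotted to Sachiko's branch passes to Sachiko's issue by representation.
The 1/5 is divided into 3 equal shares of 1/15 among Akira, Hana, Noboru.
Akira predeceased; the 1/15 allotted to Akira's branch passes to Akira's issue by representation.
The 1/15 is divided into 2 equal shares of 1/30 among Takeshi, Yori.
Takeshi is living and takes 1/30.
Yori is living and takes 1/30.
Hana is living and takes 1/15.
Noboru is living and takes 1/15.

Hana 1/15; Isamu 1/5; Kenji 1/5; Mariko 1/5; Noboru 1/15; Satoshi 1/5; Takeshi 1/30; Yori 1/30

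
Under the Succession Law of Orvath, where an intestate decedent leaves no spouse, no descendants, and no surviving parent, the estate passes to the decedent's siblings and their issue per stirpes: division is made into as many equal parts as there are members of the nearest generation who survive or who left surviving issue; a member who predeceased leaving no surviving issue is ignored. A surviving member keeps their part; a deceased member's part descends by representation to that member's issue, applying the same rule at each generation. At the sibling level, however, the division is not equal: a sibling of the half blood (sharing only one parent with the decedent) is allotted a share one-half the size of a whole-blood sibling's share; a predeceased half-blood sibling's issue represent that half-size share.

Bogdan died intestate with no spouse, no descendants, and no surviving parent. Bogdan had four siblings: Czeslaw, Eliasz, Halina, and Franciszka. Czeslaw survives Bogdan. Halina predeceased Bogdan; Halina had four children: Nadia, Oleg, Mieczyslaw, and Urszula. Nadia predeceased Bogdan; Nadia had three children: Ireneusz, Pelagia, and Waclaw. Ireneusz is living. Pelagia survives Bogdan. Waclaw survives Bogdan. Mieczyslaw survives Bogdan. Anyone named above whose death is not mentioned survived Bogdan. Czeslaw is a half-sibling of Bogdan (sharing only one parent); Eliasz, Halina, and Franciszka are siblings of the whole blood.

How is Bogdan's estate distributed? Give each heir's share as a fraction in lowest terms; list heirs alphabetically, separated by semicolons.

No spouse, descendants, or parent survives, so the estate passes to Bogdan's siblings per stirpes.
Half-blood siblings count for one-half the weight of whole-blood siblings at the initial division.
Dividing 1 in proportion to weights (total weight 7/2): Czeslaw (weight 1/2) → 1/7; Eliasz (weight 1) → 2/7; Halina (weight 1) → 2/7; Franciszka (weight 1) → 2/7.
Czeslaw is living and takes 1/7.
Eliasz is living and takes 2/7.
Halina predeceased; the 2/7 allotted to Halina's branch passes to Halina's issue by representation.
The 2/7 is divided into 4 equal shares of 1/14 among Nadia, Oleg, Mieczyslaw, Urszula.
Nadia predeceased; the 1/14 allotted to Nadia's branch passes to Nadia's issue by representation.
The 1/14 is divided into 3 equal shares of 1/42 among Ireneusz, Pelagia, Waclaw.
Ireneusz is living and takes 1/42.
Pelagia is living and takes 1/42.
Waclaw is living and takes 1/42.
Oleg is living and takes 1/14.
Mieczyslaw is living and takes 1/14.
Urszula is living and takes 1/14.
Franciszka is living and takes 2/7.

Czeslaw 1/7; Eliasz 2/7; Franciszka 2/7; Ireneusz 1/42; Mieczyslaw 1/14; Oleg 1/14; Pelagia 1/42; Urszula 1/14; Waclaw 1/42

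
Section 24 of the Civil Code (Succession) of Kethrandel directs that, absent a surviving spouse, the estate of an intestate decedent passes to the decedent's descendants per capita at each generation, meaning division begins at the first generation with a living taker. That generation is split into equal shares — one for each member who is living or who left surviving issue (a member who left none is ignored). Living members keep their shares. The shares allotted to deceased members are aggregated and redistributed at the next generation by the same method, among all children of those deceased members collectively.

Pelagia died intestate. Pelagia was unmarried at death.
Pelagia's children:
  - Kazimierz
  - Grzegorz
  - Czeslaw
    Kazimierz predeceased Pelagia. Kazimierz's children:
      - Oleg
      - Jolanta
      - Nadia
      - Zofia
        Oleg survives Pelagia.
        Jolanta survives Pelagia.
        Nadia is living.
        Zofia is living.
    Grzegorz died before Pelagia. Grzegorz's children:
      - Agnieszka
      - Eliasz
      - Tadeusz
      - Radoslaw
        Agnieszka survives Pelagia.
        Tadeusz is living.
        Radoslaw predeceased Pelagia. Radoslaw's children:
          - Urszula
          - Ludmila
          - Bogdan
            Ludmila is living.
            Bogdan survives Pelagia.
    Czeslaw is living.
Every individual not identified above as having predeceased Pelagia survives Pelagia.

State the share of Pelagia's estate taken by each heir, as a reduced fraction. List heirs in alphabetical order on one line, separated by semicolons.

Agnieszka 1/12; Bogdan 1/36; Czeslaw 1/3; Eliasz 1/12; Jolanta 1/12; Ludmila 1/36; Nadia 1/12; Oleg 1/12; Tadeusz 1/12; Urszula 1/36; Zofia 1/12

There is no surviving spouse, so the entire estate passes to Pelagia's descendants per capita at each generation.
At generation 1 (Kazimierz, Grzegorz, Czeslaw) there are 3 shares of (1)/3 = 1/3 each.
Living: Czeslaw — each takes 1/3.
Deceased: Kazimierz and Grzegorz. Their combined 2/3 is pooled and carried to generation 2.
At generation 2 (Oleg, Jolanta, Nadia, Zofia, Agnieszka, Eliasz, Tadeusz, Radoslaw) there are 8 shares of (2/3)/8 = 1/12 each.
Living: Oleg, Jolanta, Nadia, Zofia, Agnieszka, Eliasz, and Tadeusz — each takes 1/12.
Deceased: Radoslaw. That 1/12 share is carried to generation 3.
At generation 3 (Urszula, Ludmila, Bogdan) there are 3 shares of (1/12)/3 = 1/36 each.
Living: Urszula, Ludmila, and Bogdan — each takes 1/36.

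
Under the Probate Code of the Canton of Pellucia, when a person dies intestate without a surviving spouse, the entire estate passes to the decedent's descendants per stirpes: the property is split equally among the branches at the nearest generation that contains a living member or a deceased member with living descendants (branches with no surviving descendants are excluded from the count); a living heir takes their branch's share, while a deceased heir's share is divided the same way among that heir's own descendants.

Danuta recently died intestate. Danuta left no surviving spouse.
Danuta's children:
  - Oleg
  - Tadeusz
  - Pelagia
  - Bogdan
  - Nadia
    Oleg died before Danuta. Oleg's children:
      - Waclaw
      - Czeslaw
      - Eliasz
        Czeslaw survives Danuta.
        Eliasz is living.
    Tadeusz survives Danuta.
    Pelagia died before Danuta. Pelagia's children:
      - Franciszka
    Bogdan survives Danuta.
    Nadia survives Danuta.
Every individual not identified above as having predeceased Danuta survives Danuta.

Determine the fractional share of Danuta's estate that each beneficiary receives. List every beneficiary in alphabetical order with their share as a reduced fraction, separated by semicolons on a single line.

There is no surviving spouse, so the entire estate passes to Danuta's descendants per stirpes.
The estate is divided into 5 equal shares of 1/5 among Oleg, Tadeusz, Pelagia, Bogdan, Nadia.
Oleg predeceased; the 1/5 allotted to Oleg's branch passes to Oleg's issue by representation.
The 1/5 is divided into 3 equal shares of 1/15 among Waclaw, Czeslaw, Eliasz.
Waclaw is living and takes 1/15.
Czeslaw is living and takes 1/15.
Eliasz is living and takes 1/15.
Tadeusz is living and takes 1/5.
Pelagia predeceased; the 1/5 allotted to Pelagia's branch passes to Pelagia's issue by representation.
Franciszka is the sole taker at this level and receives the full 1/5.
Bogdan is living and takes 1/5.
Nadia is living and takes 1/5.

Bogdan 1/5; Czeslaw 1/15; Eliasz 1/15; Franciszka 1/5; Nadia 1/5; Tadeusz 1/5; Waclaw 1/15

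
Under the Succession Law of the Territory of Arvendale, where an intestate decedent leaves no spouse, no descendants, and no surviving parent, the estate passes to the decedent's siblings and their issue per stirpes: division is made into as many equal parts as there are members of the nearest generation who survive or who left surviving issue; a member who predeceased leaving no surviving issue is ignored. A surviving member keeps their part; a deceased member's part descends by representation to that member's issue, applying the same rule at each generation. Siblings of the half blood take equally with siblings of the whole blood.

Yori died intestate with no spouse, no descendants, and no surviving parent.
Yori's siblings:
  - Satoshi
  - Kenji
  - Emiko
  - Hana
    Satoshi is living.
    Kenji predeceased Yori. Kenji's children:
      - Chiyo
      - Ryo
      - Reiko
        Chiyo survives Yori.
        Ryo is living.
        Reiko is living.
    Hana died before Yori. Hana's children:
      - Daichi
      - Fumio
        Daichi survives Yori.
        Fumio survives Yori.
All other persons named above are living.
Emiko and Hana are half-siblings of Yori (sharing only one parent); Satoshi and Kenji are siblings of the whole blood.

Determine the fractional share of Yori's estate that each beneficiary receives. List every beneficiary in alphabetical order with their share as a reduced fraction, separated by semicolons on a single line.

No spouse, descendants, or parent survives, so the estate passes to Yori's siblings per stirpes.
Half-blood and whole-blood siblings take equally under the stated rule.
The estate is divided into 4 equal shares of 1/4 among Satoshi, Kenji, Emiko, Hana.
Satoshi is living and takes 1/4.
Kenji predeceased; the 1/4 allotted to Kenji's branch passes to Kenji's issue by representation.
The 1/4 is divided into 3 equal shares of 1/12 among Chiyo, Ryo, Reiko.
Chiyo is living and takes 1/12.
Ryo is living and takes 1/12.
Reiko is living and takes 1/12.
Emiko is living and takes 1/4.
Hana predeceased; the 1/4 allotted to Hana's branch passes to Hana's issue by representation.
The 1/4 is divided into 2 equal shares of 1/8 among Daichi, Fumio.
Daichi is living and takes 1/8.
Fumio is living and takes 1/8.

Chiyo 1/12; Daichi 1/8; Emiko 1/4; Fumio 1/8; Reiko 1/12; Ryo 1/12; Satoshi 1/4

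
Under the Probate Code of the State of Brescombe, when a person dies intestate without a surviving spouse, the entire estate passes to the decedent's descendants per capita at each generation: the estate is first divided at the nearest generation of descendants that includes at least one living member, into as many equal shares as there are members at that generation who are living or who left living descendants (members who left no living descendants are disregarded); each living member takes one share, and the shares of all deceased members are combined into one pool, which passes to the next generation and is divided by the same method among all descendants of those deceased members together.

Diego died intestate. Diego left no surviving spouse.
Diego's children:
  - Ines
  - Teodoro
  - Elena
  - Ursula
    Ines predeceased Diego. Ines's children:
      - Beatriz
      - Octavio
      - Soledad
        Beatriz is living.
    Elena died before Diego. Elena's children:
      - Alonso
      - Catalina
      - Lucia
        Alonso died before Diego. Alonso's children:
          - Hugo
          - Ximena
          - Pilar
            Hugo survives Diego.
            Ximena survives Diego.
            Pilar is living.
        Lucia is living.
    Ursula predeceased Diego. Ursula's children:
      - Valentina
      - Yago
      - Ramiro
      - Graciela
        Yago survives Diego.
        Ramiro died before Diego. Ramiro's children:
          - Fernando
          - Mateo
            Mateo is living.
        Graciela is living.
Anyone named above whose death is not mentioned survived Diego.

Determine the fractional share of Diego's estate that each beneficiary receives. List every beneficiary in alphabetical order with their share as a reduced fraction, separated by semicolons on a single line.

There is no surviving spouse, so the entire estate passes to Diego's descendants per capita at each generation.
At generation 1 (Ines, Teodoro, Elena, Ursula) there are 4 shares of (1)/4 = 1/4 each.
Living: Teodoro — each takes 1/4.
Deceased: Ines, Elena, and Ursula. Their combined 3/4 is pooled and carried to generation 2.
At generation 2 (Beatriz, Octavio, Soledad, Alonso, Catalina, Lucia, Valentina, Yago, Ramiro, Graciela) there are 10 shares of (3/4)/10 = 3/40 each.
Living: Beatriz, Octavio, Soledad, Catalina, Lucia, Valentina, Yago, and Graciela — each takes 3/40.
Deceased: Alonso and Ramiro. Their combined 3/20 is pooled and carried to generation 3.
At generation 3 (Hugo, Ximena, Pilar, Fernando, Mateo) there are 5 shares of (3/20)/5 = 3/100 each.
Living: Hugo, Ximena, Pilar, Fernando, and Mateo — each takes 3/100.

Beatriz 3/40; Catalina 3/40; Fernando 3/100; Graciela 3/40; Hugo 3/100; Lucia 3/40; Mateo 3/100; Octavio 3/40; Pilar 3/100; Soledad 3/40; Teodoro 1/4; Valentina 3/40; Ximena 3/100; Yago 3/40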